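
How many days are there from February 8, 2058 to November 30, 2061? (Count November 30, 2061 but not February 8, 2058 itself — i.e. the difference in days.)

Feb 8, 2058 → Feb 8, 2059: 365 days.
Feb 8, 2059 → Feb 8, 2060: 365 days.
Feb 8, 2060 → Feb 8, 2061: 366 days (Feb 29, 2060 is in that span).
Feb 8, 2061 → Mar 8, 2061: 28 days (February has 28).
Mar 8, 2061 → Apr 8, 2061: 31 days (March has 31).
Apr 8, 2061 → May 8, 2061: 30 days (April has 30).
May 8, 2061 → Jun 8, 2061: 31 days (May has 31).
Jun 8, 2061 → Jul 8, 2061: 30 days (June has 30).
Jul 8, 2061 → Aug 8, 2061: 31 days (July has 31).
Aug 8, 2061 → Sep 8, 2061: 31 days (August has 31).
Sep 8, 2061 → Oct 8, 2061: 30 days (September has 30).
Oct 8, 2061 → Nov 8, 2061: 31 days (October has 31).
Nov 8, 2061 → Nov 30, 2061: 22 days.
Total: 1391 days.

1391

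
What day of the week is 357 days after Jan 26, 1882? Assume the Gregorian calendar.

Jan 26, 1882 is a Thursday.
357 mod 7 = 0, so 357 days after a Thursday is Thursday + 0 = Thursday.

Thursday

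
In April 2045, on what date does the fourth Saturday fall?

April 22, 2045

April 1, 2045 is a Saturday.
The first Saturday is therefore April 1 (same day).
The fourth Saturday is 1 + 3×7 = April 22.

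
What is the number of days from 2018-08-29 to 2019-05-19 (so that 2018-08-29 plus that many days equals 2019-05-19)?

Aug 29, 2018 → Sep 29, 2018: 31 days (August has 31).
Sep 29, 2018 → Oct 29, 2018: 30 days (September has 30).
Oct 29, 2018 → Nov 29, 2018: 31 days (October has 31).
Nov 29, 2018 → Dec 29, 2018: 30 days (November has 30).
Dec 29, 2018 → Jan 29, 2019: 31 days (December has 31).
Jan 29, 2019 → Feb 28, 2019: 30 days (January has 31).
Feb 28, 2019 → Mar 28, 2019: 28 days (February has 28).
Mar 28, 2019 → Apr 28, 2019: 31 days (March has 31).
Apr 28, 2019 → May 19, 2019: 21 days.
Total: 263 days.

263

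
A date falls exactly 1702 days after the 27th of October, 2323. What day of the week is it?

First find the weekday of Oct 27, 2323. Doomsday rule: the anchor day for the 2300s is Wednesday. For year 23: 23÷12 = 1 r 11, and 11÷4 = 2, so 1+11+2 = 14.
Wednesday + 14 ≡ Wednesday — that's 2323's doomsday.
In October the doomsday date is Oct 10.
Oct 27 is 17 days after Oct 10; 17 mod 7 = 3, so Wednesday + 3 = Saturday.
1702 mod 7 = 1, so 1702 days after a Saturday is Saturday + 1 = Sunday.

Sunday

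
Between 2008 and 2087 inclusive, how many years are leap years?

20

Multiples of 4 in [2008,2087]: 20.
Of those, multiples of 100: 0 (not leap unless ÷400).
Multiples of 400: 0.
Leap years = 20 − 0 + 0 = 20.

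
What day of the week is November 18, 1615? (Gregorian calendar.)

Doomsday rule: the anchor day for the 1600s is Tuesday. For year 15: 15÷12 = 1 r 3, and 3÷4 = 0, so 1+3+0 = 4.
Tuesday + 4 ≡ Saturday — that's 1615's doomsday.
In November the doomsday date is Nov 7.
Nov 18 is 11 days after Nov 7; 11 mod 7 = 4, so Saturday + 4 = Wednesday.

Wednesday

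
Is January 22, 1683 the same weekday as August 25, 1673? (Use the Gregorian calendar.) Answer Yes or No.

From Aug 25, 1673 to Jan 22, 1683 is 3437 days.
3437 mod 7 = 0, so they are the same weekday.
(Aug 25, 1673 is a Friday; Jan 22, 1683 is a Friday.)

Yes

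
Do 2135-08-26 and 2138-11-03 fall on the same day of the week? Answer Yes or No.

From Aug 26, 2135 to Nov 3, 2138 is 1165 days.
1165 mod 7 = 3, so they are different weekdays.
(Aug 26, 2135 is a Friday; Nov 3, 2138 is a Monday.)

No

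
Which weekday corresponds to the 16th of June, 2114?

Saturday

Doomsday rule: the anchor day for the 2100s is Sunday. For year 14: 14÷12 = 1 r 2, and 2÷4 = 0, so 1+2+0 = 3.
Sunday + 3 ≡ Wednesday — that's 2114's doomsday.
In June the doomsday date is Jun 6.
Jun 16 is 10 days after Jun 6; 10 mod 7 = 3, so Wednesday + 3 = Saturday.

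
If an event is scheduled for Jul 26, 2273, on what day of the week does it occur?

Saturday

Doomsday rule: the anchor day for the 2200s is Friday. For year 73: 73÷12 = 6 r 1, and 1÷4 = 0, so 6+1+0 = 7.
Friday + 7 ≡ Friday — that's 2273's doomsday.
In July the doomsday date is Jul 11.
Jul 26 is 15 days after Jul 11; 15 mod 7 = 1, so Friday + 1 = Saturday.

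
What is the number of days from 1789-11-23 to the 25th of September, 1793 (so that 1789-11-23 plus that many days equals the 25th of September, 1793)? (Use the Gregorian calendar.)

Nov 23, 1789 → Nov 23, 1790: 365 days.
Nov 23, 1790 → Nov 23, 1791: 365 days.
Nov 23, 1791 → Nov 23, 1792: 366 days (Feb 29, 1792 is in that span).
Nov 23, 1792 → Dec 23, 1792: 30 days (November has 30).
Dec 23, 1792 → Jan 23, 1793: 31 days (December has 31).
Jan 23, 1793 → Feb 23, 1793: 31 days (January has 31).
Feb 23, 1793 → Mar 23, 1793: 28 days (February has 28).
Mar 23, 1793 → Apr 23, 1793: 31 days (March has 31).
Apr 23, 1793 → May 23, 1793: 30 days (April has 30).
May 23, 1793 → Jun 23, 1793: 31 days (May has 31).
Jun 23, 1793 → Jul 23, 1793: 30 days (June has 30).
Jul 23, 1793 → Aug 23, 1793: 31 days (July has 31).
Aug 23, 1793 → Sep 23, 1793: 31 days (August has 31).
Sep 23, 1793 → Sep 25, 1793: 2 days.
Total: 1402 days.

1402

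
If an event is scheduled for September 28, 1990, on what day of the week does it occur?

January 1, 1990 is a Monday.
Jan 1, 1990 → Feb 1, 1990: 31 days (January has 31).
Feb 1, 1990 → Mar 1, 1990: 28 days (February has 28).
Mar 1, 1990 → Apr 1, 1990: 31 days (March has 31).
Apr 1, 1990 → May 1, 1990: 30 days (April has 30).
May 1, 1990 → Jun 1, 1990: 31 days (May has 31).
Jun 1, 1990 → Jul 1, 1990: 30 days (June has 30).
Jul 1, 1990 → Aug 1, 1990: 31 days (July has 31).
Aug 1, 1990 → Sep 1, 1990: 31 days (August has 31).
Sep 1, 1990 → Sep 28, 1990: 27 days.
Total: 270 days.
270 mod 7 = 4, so Monday + 4 = Friday.

Friday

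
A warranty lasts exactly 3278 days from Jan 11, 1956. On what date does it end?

+366 (one year; includes Feb 29, 1956) → Jan 11, 1957 (2912 left).
+365 (one year) → Jan 11, 1958 (2547 left).
+365 (one year) → Jan 11, 1959 (2182 left).
+365 (one year) → Jan 11, 1960 (1817 left).
+366 (one year; includes Feb 29, 1960) → Jan 11, 1961 (1451 left).
+365 (one year) → Jan 11, 1962 (1086 left).
+365 (one year) → Jan 11, 1963 (721 left).
+365 (one year) → Jan 11, 1964 (356 left).
Jan has 31 days: +21 → Feb 1, 1964 (335 left).
Feb has 29 days: +29 → Mar 1, 1964 (306 left).
Mar has 31 days: +31 → Apr 1, 1964 (275 left).
Apr has 30 days: +30 → May 1, 1964 (245 left).
May has 31 days: +31 → Jun 1, 1964 (214 left).
Jun has 30 days: +30 → Jul 1, 1964 (184 left).
Jul has 31 days: +31 → Aug 1, 1964 (153 left).
Aug has 31 days: +31 → Sep 1, 1964 (122 left).
Sep has 30 days: +30 → Oct 1, 1964 (92 left).
Oct has 31 days: +31 → Nov 1, 1964 (61 left).
Nov has 30 days: +30 → Dec 1, 1964 (31 left).
Dec has 31 days: +31 → Jan 1, 1965 (0 left).

January 1, 1965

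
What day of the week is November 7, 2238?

Doomsday rule: the anchor day for the 2200s is Friday. For year 38: 38÷12 = 3 r 2, and 2÷4 = 0, so 3+2+0 = 5.
Friday + 5 ≡ Wednesday — that's 2238's doomsday.
In November the doomsday date is Nov 7.
Nov 7 is the doomsday itself: Wednesday.

Wednesday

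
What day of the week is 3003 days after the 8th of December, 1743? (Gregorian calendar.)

First find the weekday of Dec 8, 1743. Doomsday rule: the anchor day for the 1700s is Sunday. For year 43: 43÷12 = 3 r 7, and 7÷4 = 1, so 3+7+1 = 11.
Sunday + 11 ≡ Thursday — that's 1743's doomsday.
In December the doomsday date is Dec 12.
Dec 8 is 4 days before Dec 12; 4 mod 7 = 4, so Thursday − 4 = Sunday.
3003 mod 7 = 0, so 3003 days after a Sunday is Sunday + 0 = Sunday.

Sunday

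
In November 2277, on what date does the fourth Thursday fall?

November 1, 2277 is a Thursday.
The first Thursday is therefore November 1 (same day).
The fourth Thursday is 1 + 3×7 = November 22.

November 22, 2277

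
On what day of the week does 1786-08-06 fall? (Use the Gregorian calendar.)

Sunday

Doomsday rule: the anchor day for the 1700s is Sunday. For year 86: 86÷12 = 7 r 2, and 2÷4 = 0, so 7+2+0 = 9.
Sunday + 9 ≡ Tuesday — that's 1786's doomsday.
In August the doomsday date is Aug 8.
Aug 6 is 2 days before Aug 8; 2 mod 7 = 2, so Tuesday − 2 = Sunday.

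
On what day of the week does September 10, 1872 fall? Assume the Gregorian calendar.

Tuesday

Doomsday rule: the anchor day for the 1800s is Friday. For year 72: 72÷12 = 6 r 0, and 0÷4 = 0, so 6+0+0 = 6.
Friday + 6 ≡ Thursday — that's 1872's doomsday.
In September the doomsday date is Sep 5.
Sep 10 is 5 days after Sep 5; 5 mod 7 = 5, so Thursday + 5 = Tuesday.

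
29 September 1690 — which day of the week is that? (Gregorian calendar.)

Doomsday rule: the anchor day for the 1600s is Tuesday. For year 90: 90÷12 = 7 r 6, and 6÷4 = 1, so 7+6+1 = 14.
Tuesday + 14 ≡ Tuesday — that's 1690's doomsday.
In September the doomsday date is Sep 5.
Sep 29 is 24 days after Sep 5; 24 mod 7 = 3, so Tuesday + 3 = Friday.

Friday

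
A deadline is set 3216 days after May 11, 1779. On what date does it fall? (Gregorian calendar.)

+366 (one year; includes Feb 29, 1780) → May 11, 1780 (2850 left).
+365 (one year) → May 11, 1781 (2485 left).
+365 (one year) → May 11, 1782 (2120 left).
+365 (one year) → May 11, 1783 (1755 left).
+366 (one year; includes Feb 29, 1784) → May 11, 1784 (1389 left).
+365 (one year) → May 11, 1785 (1024 left).
+365 (one year) → May 11, 1786 (659 left).
+365 (one year) → May 11, 1787 (294 left).
May has 31 days: +21 → Jun 1, 1787 (273 left).
Jun has 30 days: +30 → Jul 1, 1787 (243 left).
Jul has 31 days: +31 → Aug 1, 1787 (212 left).
Aug has 31 days: +31 → Sep 1, 1787 (181 left).
Sep has 30 days: +30 → Oct 1, 1787 (151 left).
Oct has 31 days: +31 → Nov 1, 1787 (120 left).
Nov has 30 days: +30 → Dec 1, 1787 (90 left).
Dec has 31 days: +31 → Jan 1, 1788 (59 left).
Jan has 31 days: +31 → Feb 1, 1788 (28 left).
+28 → Feb 29, 1788.

February 29, 1788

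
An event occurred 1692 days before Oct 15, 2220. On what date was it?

February 27, 2216

−366 (one year; includes Feb 29, 2220) → Oct 15, 2219 (1326 left).
−365 (one year) → Oct 15, 2218 (961 left).
−365 (one year) → Oct 15, 2217 (596 left).
−365 (one year) → Oct 15, 2216 (231 left).
−15 → Sep 30, 2216 (end of Sep, 30 days; 216 left).
−30 → Aug 31, 2216 (end of Aug, 31 days; 186 left).
−31 → Jul 31, 2216 (end of Jul, 31 days; 155 left).
−31 → Jun 30, 2216 (end of Jun, 30 days; 124 left).
−30 → May 31, 2216 (end of May, 31 days; 94 left).
−31 → Apr 30, 2216 (end of Apr, 30 days; 63 left).
−30 → Mar 31, 2216 (end of Mar, 31 days; 33 left).
−31 → Feb 29, 2216 (end of Feb, 29 days; 2 left).
−2 → Feb 27, 2216.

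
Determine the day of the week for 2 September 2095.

Friday

January 1, 2095 is a Saturday.
Jan 1, 2095 → Feb 1, 2095: 31 days (January has 31).
Feb 1, 2095 → Mar 1, 2095: 28 days (February has 28).
Mar 1, 2095 → Apr 1, 2095: 31 days (March has 31).
Apr 1, 2095 → May 1, 2095: 30 days (April has 30).
May 1, 2095 → Jun 1, 2095: 31 days (May has 31).
Jun 1, 2095 → Jul 1, 2095: 30 days (June has 30).
Jul 1, 2095 → Aug 1, 2095: 31 days (July has 31).
Aug 1, 2095 → Sep 1, 2095: 31 days (August has 31).
Sep 1, 2095 → Sep 2, 2095: 1 days.
Total: 244 days.
244 mod 7 = 6, so Saturday + 6 = Friday.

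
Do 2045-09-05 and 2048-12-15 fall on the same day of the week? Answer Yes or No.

From Sep 5, 2045 to Dec 15, 2048 is 1197 days.
1197 mod 7 = 0, so they are the same weekday.
(Sep 5, 2045 is a Tuesday; Dec 15, 2048 is a Tuesday.)

Yes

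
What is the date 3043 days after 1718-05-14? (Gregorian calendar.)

September 12, 1726

+365 (one year) → May 14, 1719 (2678 left).
+366 (one year; includes Feb 29, 1720) → May 14, 1720 (2312 left).
+365 (one year) → May 14, 1721 (1947 left).
+365 (one year) → May 14, 1722 (1582 left).
+365 (one year) → May 14, 1723 (1217 left).
+366 (one year; includes Feb 29, 1724) → May 14, 1724 (851 left).
+365 (one year) → May 14, 1725 (486 left).
+365 (one year) → May 14, 1726 (121 left).
May has 31 days: +18 → Jun 1, 1726 (103 left).
Jun has 30 days: +30 → Jul 1, 1726 (73 left).
Jul has 31 days: +31 → Aug 1, 1726 (42 left).
Aug has 31 days: +31 → Sep 1, 1726 (11 left).
+11 → Sep 12, 1726.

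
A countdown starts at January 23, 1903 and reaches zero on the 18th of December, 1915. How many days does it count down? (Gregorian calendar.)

Jan 23, 1903 → Jan 23, 1904: 365 days.
Jan 23, 1904 → Jan 23, 1905: 366 days (Feb 29, 1904 is in that span).
Jan 23, 1905 → Jan 23, 1906: 365 days.
Jan 23, 1906 → Jan 23, 1907: 365 days.
Jan 23, 1907 → Jan 23, 1908: 365 days.
Jan 23, 1908 → Jan 23, 1909: 366 days (Feb 29, 1908 is in that span).
Jan 23, 1909 → Jan 23, 1910: 365 days.
Jan 23, 1910 → Jan 23, 1911: 365 days.
Jan 23, 1911 → Jan 23, 1912: 365 days.
Jan 23, 1912 → Jan 23, 1913: 366 days (Feb 29, 1912 is in that span).
Jan 23, 1913 → Jan 23, 1914: 365 days.
Jan 23, 1914 → Jan 23, 1915: 365 days.
Jan 23, 1915 → Feb 23, 1915: 31 days (January has 31).
Feb 23, 1915 → Mar 23, 1915: 28 days (February has 28).
Mar 23, 1915 → Apr 23, 1915: 31 days (March has 31).
Apr 23, 1915 → May 23, 1915: 30 days (April has 30).
May 23, 1915 → Jun 23, 1915: 31 days (May has 31).
Jun 23, 1915 → Jul 23, 1915: 30 days (June has 30).
Jul 23, 1915 → Aug 23, 1915: 31 days (July has 31).
Aug 23, 1915 → Sep 23, 1915: 31 days (August has 31).
Sep 23, 1915 → Oct 23, 1915: 30 days (September has 30).
Oct 23, 1915 → Nov 23, 1915: 31 days (October has 31).
Nov 23, 1915 → Dec 18, 1915: 25 days.
Total: 4712 days.

4712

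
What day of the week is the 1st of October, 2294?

Doomsday rule: the anchor day for the 2200s is Friday. For year 94: 94÷12 = 7 r 10, and 10÷4 = 2, so 7+10+2 = 19.
Friday + 19 ≡ Wednesday — that's 2294's doomsday.
In October the doomsday date is Oct 10.
Oct 1 is 9 days before Oct 10; 9 mod 7 = 2, so Wednesday − 2 = Monday.

Monday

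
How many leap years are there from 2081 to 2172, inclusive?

22

Multiples of 4 in [2081,2172]: 23.
Of those, multiples of 100: 1 (not leap unless ÷400).
Multiples of 400: 0.
Leap years = 23 − 1 + 0 = 22.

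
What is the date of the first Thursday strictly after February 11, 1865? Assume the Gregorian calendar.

Feb 11, 1865 is a Saturday.
From Saturday to the next Thursday is 5 days.
Feb 11, 1865 + 5 = Feb 16, 1865.

February 16, 1865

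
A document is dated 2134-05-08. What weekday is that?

Saturday

Doomsday rule: the anchor day for the 2100s is Sunday. For year 34: 34÷12 = 2 r 10, and 10÷4 = 2, so 2+10+2 = 14.
Sunday + 14 ≡ Sunday — that's 2134's doomsday.
In May the doomsday date is May 9.
May 8 is 1 day before May 9; 1 mod 7 = 1, so Sunday − 1 = Saturday.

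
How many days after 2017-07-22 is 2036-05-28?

6885

Jul 22, 2017 → Jul 22, 2018: 365 days.
Jul 22, 2018 → Jul 22, 2019: 365 days.
Jul 22, 2019 → Jul 22, 2020: 366 days (Feb 29, 2020 is in that span).
Jul 22, 2020 → Jul 22, 2021: 365 days.
Jul 22, 2021 → Jul 22, 2022: 365 days.
Jul 22, 2022 → Jul 22, 2023: 365 days.
Jul 22, 2023 → Jul 22, 2024: 366 days (Feb 29, 2024 is in that span).
Jul 22, 2024 → Jul 22, 2025: 365 days.
Jul 22, 2025 → Jul 22, 2026: 365 days.
Jul 22, 2026 → Jul 22, 2027: 365 days.
Jul 22, 2027 → Jul 22, 2028: 366 days (Feb 29, 2028 is in that span).
Jul 22, 2028 → Jul 22, 2029: 365 days.
Jul 22, 2029 → Jul 22, 2030: 365 days.
Jul 22, 2030 → Jul 22, 2031: 365 days.
Jul 22, 2031 → Jul 22, 2032: 366 days (Feb 29, 2032 is in that span).
Jul 22, 2032 → Jul 22, 2033: 365 days.
Jul 22, 2033 → Jul 22, 2034: 365 days.
Jul 22, 2034 → Jul 22, 2035: 365 days.
Jul 22, 2035 → Aug 22, 2035: 31 days (July has 31).
Aug 22, 2035 → Sep 22, 2035: 31 days (August has 31).
Sep 22, 2035 → Oct 22, 2035: 30 days (September has 30).
Oct 22, 2035 → Nov 22, 2035: 31 days (October has 31).
Nov 22, 2035 → Dec 22, 2035: 30 days (November has 30).
Dec 22, 2035 → Jan 22, 2036: 31 days (December has 31).
Jan 22, 2036 → Feb 22, 2036: 31 days (January has 31).
Feb 22, 2036 → Mar 22, 2036: 29 days (February has 29).
Mar 22, 2036 → Apr 22, 2036: 31 days (March has 31).
Apr 22, 2036 → May 22, 2036: 30 days (April has 30).
May 22, 2036 → May 28, 2036: 6 days.
Total: 6885 days.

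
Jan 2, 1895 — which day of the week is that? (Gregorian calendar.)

Doomsday rule: the anchor day for the 1800s is Friday. For year 95: 95÷12 = 7 r 11, and 11÷4 = 2, so 7+11+2 = 20.
Friday + 20 ≡ Thursday — that's 1895's doomsday.
In January the doomsday date is Jan 3 (1895 is not a leap year).
Jan 2 is 1 day before Jan 3; 1 mod 7 = 1, so Thursday − 1 = Wednesday.

Wednesday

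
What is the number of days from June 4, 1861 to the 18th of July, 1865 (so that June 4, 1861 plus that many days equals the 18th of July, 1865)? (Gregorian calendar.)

Jun 4, 1861 → Jun 4, 1862: 365 days.
Jun 4, 1862 → Jun 4, 1863: 365 days.
Jun 4, 1863 → Jun 4, 1864: 366 days (Feb 29, 1864 is in that span).
Jun 4, 1864 → Jun 4, 1865: 365 days.
Jun 4, 1865 → Jul 4, 1865: 30 days (June has 30).
Jul 4, 1865 → Jul 18, 1865: 14 days.
Total: 1505 days.

1505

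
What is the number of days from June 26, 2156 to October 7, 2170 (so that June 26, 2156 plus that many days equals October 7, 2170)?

5216

Jun 26, 2156 → Jun 26, 2157: 365 days.
Jun 26, 2157 → Jun 26, 2158: 365 days.
Jun 26, 2158 → Jun 26, 2159: 365 days.
Jun 26, 2159 → Jun 26, 2160: 366 days (Feb 29, 2160 is in that span).
Jun 26, 2160 → Jun 26, 2161: 365 days.
Jun 26, 2161 → Jun 26, 2162: 365 days.
Jun 26, 2162 → Jun 26, 2163: 365 days.
Jun 26, 2163 → Jun 26, 2164: 366 days (Feb 29, 2164 is in that span).
Jun 26, 2164 → Jun 26, 2165: 365 days.
Jun 26, 2165 → Jun 26, 2166: 365 days.
Jun 26, 2166 → Jun 26, 2167: 365 days.
Jun 26, 2167 → Jun 26, 2168: 366 days (Feb 29, 2168 is in that span).
Jun 26, 2168 → Jun 26, 2169: 365 days.
Jun 26, 2169 → Jun 26, 2170: 365 days.
Jun 26, 2170 → Jul 26, 2170: 30 days (June has 30).
Jul 26, 2170 → Aug 26, 2170: 31 days (July has 31).
Aug 26, 2170 → Sep 26, 2170: 31 days (August has 31).
Sep 26, 2170 → Oct 7, 2170: 11 days.
Total: 5216 days.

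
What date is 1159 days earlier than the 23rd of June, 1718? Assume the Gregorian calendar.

April 21, 1715

−365 (one year) → Jun 23, 1717 (794 left).
−365 (one year) → Jun 23, 1716 (429 left).
−366 (one year; includes Feb 29, 1716) → Jun 23, 1715 (63 left).
−23 → May 31, 1715 (end of May, 31 days; 40 left).
−31 → Apr 30, 1715 (end of Apr, 30 days; 9 left).
−9 → Apr 21, 1715.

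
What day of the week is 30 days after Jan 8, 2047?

First find the weekday of Jan 8, 2047. Doomsday rule: the anchor day for the 2000s is Tuesday. For year 47: 47÷12 = 3 r 11, and 11÷4 = 2, so 3+11+2 = 16.
Tuesday + 16 ≡ Thursday — that's 2047's doomsday.
In January the doomsday date is Jan 3 (2047 is not a leap year).
Jan 8 is 5 days after Jan 3; 5 mod 7 = 5, so Thursday + 5 = Tuesday.
30 mod 7 = 2, so 30 days after a Tuesday is Tuesday + 2 = Thursday.

Thursday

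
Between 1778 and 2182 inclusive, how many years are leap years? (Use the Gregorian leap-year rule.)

98

Multiples of 4 in [1778,2182]: 101.
Of those, multiples of 100: 4 (not leap unless ÷400).
Multiples of 400: 1.
Leap years = 101 − 4 + 1 = 98.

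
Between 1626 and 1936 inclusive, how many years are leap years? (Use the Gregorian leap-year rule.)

Multiples of 4 in [1626,1936]: 78.
Of those, multiples of 100: 3 (not leap unless ÷400).
Multiples of 400: 0.
Leap years = 78 − 3 + 0 = 75.

75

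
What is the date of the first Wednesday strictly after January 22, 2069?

Jan 22, 2069 is a Tuesday.
From Tuesday to the next Wednesday is 1 day.
Jan 22, 2069 + 1 = Jan 23, 2069.

January 23, 2069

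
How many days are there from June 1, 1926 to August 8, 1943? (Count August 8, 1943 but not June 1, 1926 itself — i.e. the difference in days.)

Jun 1, 1926 → Jun 1, 1927: 365 days.
Jun 1, 1927 → Jun 1, 1928: 366 days (Feb 29, 1928 is in that span).
Jun 1, 1928 → Jun 1, 1929: 365 days.
Jun 1, 1929 → Jun 1, 1930: 365 days.
Jun 1, 1930 → Jun 1, 1931: 365 days.
Jun 1, 1931 → Jun 1, 1932: 366 days (Feb 29, 1932 is in that span).
Jun 1, 1932 → Jun 1, 1933: 365 days.
Jun 1, 1933 → Jun 1, 1934: 365 days.
Jun 1, 1934 → Jun 1, 1935: 365 days.
Jun 1, 1935 → Jun 1, 1936: 366 days (Feb 29, 1936 is in that span).
Jun 1, 1936 → Jun 1, 1937: 365 days.
Jun 1, 1937 → Jun 1, 1938: 365 days.
Jun 1, 1938 → Jun 1, 1939: 365 days.
Jun 1, 1939 → Jun 1, 1940: 366 days (Feb 29, 1940 is in that span).
Jun 1, 1940 → Jun 1, 1941: 365 days.
Jun 1, 1941 → Jun 1, 1942: 365 days.
Jun 1, 1942 → Jun 1, 1943: 365 days.
Jun 1, 1943 → Jul 1, 1943: 30 days (June has 30).
Jul 1, 1943 → Aug 1, 1943: 31 days (July has 31).
Aug 1, 1943 → Aug 8, 1943: 7 days.
Total: 6277 days.

6277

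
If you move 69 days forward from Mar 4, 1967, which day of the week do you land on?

First find the weekday of Mar 4, 1967. Doomsday rule: the anchor day for the 1900s is Wednesday. For year 67: 67÷12 = 5 r 7, and 7÷4 = 1, so 5+7+1 = 13.
Wednesday + 13 ≡ Tuesday — that's 1967's doomsday.
In March the doomsday date is Mar 14.
Mar 4 is 10 days before Mar 14; 10 mod 7 = 3, so Tuesday − 3 = Saturday.
69 mod 7 = 6, so 69 days after a Saturday is Saturday + 6 = Friday.

Friday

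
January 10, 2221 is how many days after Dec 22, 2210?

Dec 22, 2210 → Dec 22, 2211: 365 days.
Dec 22, 2211 → Dec 22, 2212: 366 days (Feb 29, 2212 is in that span).
Dec 22, 2212 → Dec 22, 2213: 365 days.
Dec 22, 2213 → Dec 22, 2214: 365 days.
Dec 22, 2214 → Dec 22, 2215: 365 days.
Dec 22, 2215 → Dec 22, 2216: 366 days (Feb 29, 2216 is in that span).
Dec 22, 2216 → Dec 22, 2217: 365 days.
Dec 22, 2217 → Dec 22, 2218: 365 days.
Dec 22, 2218 → Dec 22, 2219: 365 days.
Dec 22, 2219 → Jan 22, 2220: 31 days (December has 31).
Jan 22, 2220 → Feb 22, 2220: 31 days (January has 31).
Feb 22, 2220 → Mar 22, 2220: 29 days (February has 29).
Mar 22, 2220 → Apr 22, 2220: 31 days (March has 31).
Apr 22, 2220 → May 22, 2220: 30 days (April has 30).
May 22, 2220 → Jun 22, 2220: 31 days (May has 31).
Jun 22, 2220 → Jul 22, 2220: 30 days (June has 30).
Jul 22, 2220 → Aug 22, 2220: 31 days (July has 31).
Aug 22, 2220 → Sep 22, 2220: 31 days (August has 31).
Sep 22, 2220 → Oct 22, 2220: 30 days (September has 30).
Oct 22, 2220 → Nov 22, 2220: 31 days (October has 31).
Nov 22, 2220 → Dec 22, 2220: 30 days (November has 30).
Dec 22, 2220 → Jan 10, 2221: 19 days.
Total: 3672 days.

3672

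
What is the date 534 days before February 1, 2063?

−365 (one year) → Feb 1, 2062 (169 left).
−1 → Jan 31, 2062 (end of Jan, 31 days; 168 left).
−31 → Dec 31, 2061 (end of Dec, 31 days; 137 left).
−31 → Nov 30, 2061 (end of Nov, 30 days; 106 left).
−30 → Oct 31, 2061 (end of Oct, 31 days; 76 left).
−31 → Sep 30, 2061 (end of Sep, 30 days; 45 left).
−30 → Aug 31, 2061 (end of Aug, 31 days; 15 left).
−15 → Aug 16, 2061.

August 16, 2061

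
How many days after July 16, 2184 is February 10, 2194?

3496

Jul 16, 2184 → Jul 16, 2185: 365 days.
Jul 16, 2185 → Jul 16, 2186: 365 days.
Jul 16, 2186 → Jul 16, 2187: 365 days.
Jul 16, 2187 → Jul 16, 2188: 366 days (Feb 29, 2188 is in that span).
Jul 16, 2188 → Jul 16, 2189: 365 days.
Jul 16, 2189 → Jul 16, 2190: 365 days.
Jul 16, 2190 → Jul 16, 2191: 365 days.
Jul 16, 2191 → Jul 16, 2192: 366 days (Feb 29, 2192 is in that span).
Jul 16, 2192 → Jul 16, 2193: 365 days.
Jul 16, 2193 → Aug 16, 2193: 31 days (July has 31).
Aug 16, 2193 → Sep 16, 2193: 31 days (August has 31).
Sep 16, 2193 → Oct 16, 2193: 30 days (September has 30).
Oct 16, 2193 → Nov 16, 2193: 31 days (October has 31).
Nov 16, 2193 → Dec 16, 2193: 30 days (November has 30).
Dec 16, 2193 → Jan 16, 2194: 31 days (December has 31).
Jan 16, 2194 → Feb 10, 2194: 25 days.
Total: 3496 days.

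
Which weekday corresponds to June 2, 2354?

Wednesday

Doomsday rule: the anchor day for the 2300s is Wednesday. For year 54: 54÷12 = 4 r 6, and 6÷4 = 1, so 4+6+1 = 11.
Wednesday + 11 ≡ Sunday — that's 2354's doomsday.
In June the doomsday date is Jun 6.
Jun 2 is 4 days before Jun 6; 4 mod 7 = 4, so Sunday − 4 = Wednesday.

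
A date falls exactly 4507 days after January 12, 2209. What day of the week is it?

First find the weekday of Jan 12, 2209. Doomsday rule: the anchor day for the 2200s is Friday. For year 09: 9÷12 = 0 r 9, and 9÷4 = 2, so 0+9+2 = 11.
Friday + 11 ≡ Tuesday — that's 2209's doomsday.
In January the doomsday date is Jan 3 (2209 is not a leap year).
Jan 12 is 9 days after Jan 3; 9 mod 7 = 2, so Tuesday + 2 = Thursday.
4507 mod 7 = 6, so 4507 days after a Thursday is Thursday + 6 = Wednesday.

Wednesday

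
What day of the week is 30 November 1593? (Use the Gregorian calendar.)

Doomsday rule: the anchor day for the 1500s is Wednesday. For year 93: 93÷12 = 7 r 9, and 9÷4 = 2, so 7+9+2 = 18.
Wednesday + 18 ≡ Sunday — that's 1593's doomsday.
In November the doomsday date is Nov 7.
Nov 30 is 23 days after Nov 7; 23 mod 7 = 2, so Sunday + 2 = Tuesday.

Tuesday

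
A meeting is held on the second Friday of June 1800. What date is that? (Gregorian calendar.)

June 13, 1800

June 1, 1800 is a Sunday.
The first Friday is therefore June 6 (5 days later).
The second Friday is 6 + 1×7 = June 13.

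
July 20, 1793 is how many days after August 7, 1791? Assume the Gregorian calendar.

Aug 7, 1791 → Aug 7, 1792: 366 days (Feb 29, 1792 is in that span).
Aug 7, 1792 → Sep 7, 1792: 31 days (August has 31).
Sep 7, 1792 → Oct 7, 1792: 30 days (September has 30).
Oct 7, 1792 → Nov 7, 1792: 31 days (October has 31).
Nov 7, 1792 → Dec 7, 1792: 30 days (November has 30).
Dec 7, 1792 → Jan 7, 1793: 31 days (December has 31).
Jan 7, 1793 → Feb 7, 1793: 31 days (January has 31).
Feb 7, 1793 → Mar 7, 1793: 28 days (February has 28).
Mar 7, 1793 → Apr 7, 1793: 31 days (March has 31).
Apr 7, 1793 → May 7, 1793: 30 days (April has 30).
May 7, 1793 → Jun 7, 1793: 31 days (May has 31).
Jun 7, 1793 → Jul 7, 1793: 30 days (June has 30).
Jul 7, 1793 → Jul 20, 1793: 13 days.
Total: 713 days.

713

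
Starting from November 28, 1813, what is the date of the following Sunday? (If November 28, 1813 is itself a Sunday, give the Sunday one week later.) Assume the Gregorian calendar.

December 5, 1813

Nov 28, 1813 is a Sunday.
From Sunday to the next Sunday is 7 days.
Nov 28, 1813 + 7 = Dec 5, 1813.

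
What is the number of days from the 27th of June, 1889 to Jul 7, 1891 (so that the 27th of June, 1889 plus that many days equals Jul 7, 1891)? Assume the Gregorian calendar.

Jun 27, 1889 → Jun 27, 1890: 365 days.
Jun 27, 1890 → Jul 27, 1890: 30 days (June has 30).
Jul 27, 1890 → Aug 27, 1890: 31 days (July has 31).
Aug 27, 1890 → Sep 27, 1890: 31 days (August has 31).
Sep 27, 1890 → Oct 27, 1890: 30 days (September has 30).
Oct 27, 1890 → Nov 27, 1890: 31 days (October has 31).
Nov 27, 1890 → Dec 27, 1890: 30 days (November has 30).
Dec 27, 1890 → Jan 27, 1891: 31 days (December has 31).
Jan 27, 1891 → Feb 27, 1891: 31 days (January has 31).
Feb 27, 1891 → Mar 27, 1891: 28 days (February has 28).
Mar 27, 1891 → Apr 27, 1891: 31 days (March has 31).
Apr 27, 1891 → May 27, 1891: 30 days (April has 30).
May 27, 1891 → Jun 27, 1891: 31 days (May has 31).
Jun 27, 1891 → Jul 7, 1891: 10 days.
Total: 740 days.

740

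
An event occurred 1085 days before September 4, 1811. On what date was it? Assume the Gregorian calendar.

September 14, 1808

−365 (one year) → Sep 4, 1810 (720 left).
−365 (one year) → Sep 4, 1809 (355 left).
−4 → Aug 31, 1809 (end of Aug, 31 days; 351 left).
−31 → Jul 31, 1809 (end of Jul, 31 days; 320 left).
−31 → Jun 30, 1809 (end of Jun, 30 days; 289 left).
−30 → May 31, 1809 (end of May, 31 days; 259 left).
−31 → Apr 30, 1809 (end of Apr, 30 days; 228 left).
−30 → Mar 31, 1809 (end of Mar, 31 days; 198 left).
−31 → Feb 28, 1809 (end of Feb, 28 days; 167 left).
−28 → Jan 31, 1809 (end of Jan, 31 days; 139 left).
−31 → Dec 31, 1808 (end of Dec, 31 days; 108 left).
−31 → Nov 30, 1808 (end of Nov, 30 days; 77 left).
−30 → Oct 31, 1808 (end of Oct, 31 days; 47 left).
−31 → Sep 30, 1808 (end of Sep, 30 days; 16 left).
−16 → Sep 14, 1808.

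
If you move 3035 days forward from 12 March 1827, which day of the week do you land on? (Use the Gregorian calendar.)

Friday

Mar 12, 1827 is a Monday.
3035 mod 7 = 4, so 3035 days after a Monday is Monday + 4 = Friday.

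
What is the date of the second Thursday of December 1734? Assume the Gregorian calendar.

December 9, 1734

December 1, 1734 is a Wednesday.
The first Thursday is therefore December 2 (1 days later).
The second Thursday is 2 + 1×7 = December 9.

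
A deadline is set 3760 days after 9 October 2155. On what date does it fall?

+366 (one year; includes Feb 29, 2156) → Oct 9, 2156 (3394 left).
+365 (one year) → Oct 9, 2157 (3029 left).
+365 (one year) → Oct 9, 2158 (2664 left).
+365 (one year) → Oct 9, 2159 (2299 left).
+366 (one year; includes Feb 29, 2160) → Oct 9, 2160 (1933 left).
+365 (one year) → Oct 9, 2161 (1568 left).
+365 (one year) → Oct 9, 2162 (1203 left).
+365 (one year) → Oct 9, 2163 (838 left).
+366 (one year; includes Feb 29, 2164) → Oct 9, 2164 (472 left).
+365 (one year) → Oct 9, 2165 (107 left).
Oct has 31 days: +23 → Nov 1, 2165 (84 left).
Nov has 30 days: +30 → Dec 1, 2165 (54 left).
Dec has 31 days: +31 → Jan 1, 2166 (23 left).
+23 → Jan 24, 2166.

January 24, 2166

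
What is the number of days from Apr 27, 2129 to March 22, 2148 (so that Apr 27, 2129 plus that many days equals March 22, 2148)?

Apr 27, 2129 → Apr 27, 2130: 365 days.
Apr 27, 2130 → Apr 27, 2131: 365 days.
Apr 27, 2131 → Apr 27, 2132: 366 days (Feb 29, 2132 is in that span).
Apr 27, 2132 → Apr 27, 2133: 365 days.
Apr 27, 2133 → Apr 27, 2134: 365 days.
Apr 27, 2134 → Apr 27, 2135: 365 days.
Apr 27, 2135 → Apr 27, 2136: 366 days (Feb 29, 2136 is in that span).
Apr 27, 2136 → Apr 27, 2137: 365 days.
Apr 27, 2137 → Apr 27, 2138: 365 days.
Apr 27, 2138 → Apr 27, 2139: 365 days.
Apr 27, 2139 → Apr 27, 2140: 366 days (Feb 29, 2140 is in that span).
Apr 27, 2140 → Apr 27, 2141: 365 days.
Apr 27, 2141 → Apr 27, 2142: 365 days.
Apr 27, 2142 → Apr 27, 2143: 365 days.
Apr 27, 2143 → Apr 27, 2144: 366 days (Feb 29, 2144 is in that span).
Apr 27, 2144 → Apr 27, 2145: 365 days.
Apr 27, 2145 → Apr 27, 2146: 365 days.
Apr 27, 2146 → Apr 27, 2147: 365 days.
Apr 27, 2147 → May 27, 2147: 30 days (April has 30).
May 27, 2147 → Jun 27, 2147: 31 days (May has 31).
Jun 27, 2147 → Jul 27, 2147: 30 days (June has 30).
Jul 27, 2147 → Aug 27, 2147: 31 days (July has 31).
Aug 27, 2147 → Sep 27, 2147: 31 days (August has 31).
Sep 27, 2147 → Oct 27, 2147: 30 days (September has 30).
Oct 27, 2147 → Nov 27, 2147: 31 days (October has 31).
Nov 27, 2147 → Dec 27, 2147: 30 days (November has 30).
Dec 27, 2147 → Jan 27, 2148: 31 days (December has 31).
Jan 27, 2148 → Feb 27, 2148: 31 days (January has 31).
Feb 27, 2148 → Mar 22, 2148: 24 days.
Total: 6904 days.

6904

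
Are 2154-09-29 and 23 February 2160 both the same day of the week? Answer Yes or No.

No

From Sep 29, 2154 to Feb 23, 2160 is 1973 days.
1973 mod 7 = 6, so they are different weekdays.
(Sep 29, 2154 is a Sunday; Feb 23, 2160 is a Saturday.)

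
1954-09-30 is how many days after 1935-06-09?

Jun 9, 1935 → Jun 9, 1936: 366 days (Feb 29, 1936 is in that span).
Jun 9, 1936 → Jun 9, 1937: 365 days.
Jun 9, 1937 → Jun 9, 1938: 365 days.
Jun 9, 1938 → Jun 9, 1939: 365 days.
Jun 9, 1939 → Jun 9, 1940: 366 days (Feb 29, 1940 is in that span).
Jun 9, 1940 → Jun 9, 1941: 365 days.
Jun 9, 1941 → Jun 9, 1942: 365 days.
Jun 9, 1942 → Jun 9, 1943: 365 days.
Jun 9, 1943 → Jun 9, 1944: 366 days (Feb 29, 1944 is in that span).
Jun 9, 1944 → Jun 9, 1945: 365 days.
Jun 9, 1945 → Jun 9, 1946: 365 days.
Jun 9, 1946 → Jun 9, 1947: 365 days.
Jun 9, 1947 → Jun 9, 1948: 366 days (Feb 29, 1948 is in that span).
Jun 9, 1948 → Jun 9, 1949: 365 days.
Jun 9, 1949 → Jun 9, 1950: 365 days.
Jun 9, 1950 → Jun 9, 1951: 365 days.
Jun 9, 1951 → Jun 9, 1952: 366 days (Feb 29, 1952 is in that span).
Jun 9, 1952 → Jun 9, 1953: 365 days.
Jun 9, 1953 → Jun 9, 1954: 365 days.
Jun 9, 1954 → Jul 9, 1954: 30 days (June has 30).
Jul 9, 1954 → Aug 9, 1954: 31 days (July has 31).
Aug 9, 1954 → Sep 9, 1954: 31 days (August has 31).
Sep 9, 1954 → Sep 30, 1954: 21 days.
Total: 7053 days.

7053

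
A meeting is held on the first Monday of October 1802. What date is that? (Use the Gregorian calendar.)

October 4, 1802

October 1, 1802 is a Friday.
The first Monday is therefore October 4 (3 days later).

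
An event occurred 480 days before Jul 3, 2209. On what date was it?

March 10, 2208

−365 (one year) → Jul 3, 2208 (115 left).
−3 → Jun 30, 2208 (end of Jun, 30 days; 112 left).
−30 → May 31, 2208 (end of May, 31 days; 82 left).
−31 → Apr 30, 2208 (end of Apr, 30 days; 51 left).
−30 → Mar 31, 2208 (end of Mar, 31 days; 21 left).
−21 → Mar 10, 2208.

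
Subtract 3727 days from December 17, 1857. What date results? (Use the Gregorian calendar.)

−365 (one year) → Dec 17, 1856 (3362 left).
−366 (one year; includes Feb 29, 1856) → Dec 17, 1855 (2996 left).
−365 (one year) → Dec 17, 1854 (2631 left).
−365 (one year) → Dec 17, 1853 (2266 left).
−365 (one year) → Dec 17, 1852 (1901 left).
−366 (one year; includes Feb 29, 1852) → Dec 17, 1851 (1535 left).
−365 (one year) → Dec 17, 1850 (1170 left).
−365 (one year) → Dec 17, 1849 (805 left).
−365 (one year) → Dec 17, 1848 (440 left).
−366 (one year; includes Feb 29, 1848) → Dec 17, 1847 (74 left).
−17 → Nov 30, 1847 (end of Nov, 30 days; 57 left).
−30 → Oct 31, 1847 (end of Oct, 31 days; 27 left).
−27 → Oct 4, 1847.

October 4, 1847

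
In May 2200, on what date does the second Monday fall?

May 12, 2200

May 1, 2200 is a Thursday.
The first Monday is therefore May 5 (4 days later).
The second Monday is 5 + 1×7 = May 12.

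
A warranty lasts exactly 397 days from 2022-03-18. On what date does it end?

Mar has 31 days: +14 → Apr 1, 2022 (383 left).
Apr has 30 days: +30 → May 1, 2022 (353 left).
May has 31 days: +31 → Jun 1, 2022 (322 left).
Jun has 30 days: +30 → Jul 1, 2022 (292 left).
Jul has 31 days: +31 → Aug 1, 2022 (261 left).
Aug has 31 days: +31 → Sep 1, 2022 (230 left).
Sep has 30 days: +30 → Oct 1, 2022 (200 left).
Oct has 31 days: +31 → Nov 1, 2022 (169 left).
Nov has 30 days: +30 → Dec 1, 2022 (139 left).
Dec has 31 days: +31 → Jan 1, 2023 (108 left).
Jan has 31 days: +31 → Feb 1, 2023 (77 left).
Feb has 28 days: +28 → Mar 1, 2023 (49 left).
Mar has 31 days: +31 → Apr 1, 2023 (18 left).
+18 → Apr 19, 2023.

April 19, 2023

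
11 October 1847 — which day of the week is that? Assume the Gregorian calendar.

Doomsday rule: the anchor day for the 1800s is Friday. For year 47: 47÷12 = 3 r 11, and 11÷4 = 2, so 3+11+2 = 16.
Friday + 16 ≡ Sunday — that's 1847's doomsday.
In October the doomsday date is Oct 10.
Oct 11 is 1 day after Oct 10; 1 mod 7 = 1, so Sunday + 1 = Monday.

Monday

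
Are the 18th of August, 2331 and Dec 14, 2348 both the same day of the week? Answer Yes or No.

From Aug 18, 2331 to Dec 14, 2348 is 6328 days.
6328 mod 7 = 0, so they are the same weekday.
(Aug 18, 2331 is a Tuesday; Dec 14, 2348 is a Tuesday.)

Yes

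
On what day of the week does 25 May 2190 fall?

Tuesday

Doomsday rule: the anchor day for the 2100s is Sunday. For year 90: 90÷12 = 7 r 6, and 6÷4 = 1, so 7+6+1 = 14.
Sunday + 14 ≡ Sunday — that's 2190's doomsday.
In May the doomsday date is May 9.
May 25 is 16 days after May 9; 16 mod 7 = 2, so Sunday + 2 = Tuesday.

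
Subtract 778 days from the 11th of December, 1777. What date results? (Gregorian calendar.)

−365 (one year) → Dec 11, 1776 (413 left).
−366 (one year; includes Feb 29, 1776) → Dec 11, 1775 (47 left).
−11 → Nov 30, 1775 (end of Nov, 30 days; 36 left).
−30 → Oct 31, 1775 (end of Oct, 31 days; 6 left).
−6 → Oct 25, 1775.

October 25, 1775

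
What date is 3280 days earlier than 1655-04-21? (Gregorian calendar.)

April 28, 1646

−365 (one year) → Apr 21, 1654 (2915 left).
−365 (one year) → Apr 21, 1653 (2550 left).
−365 (one year) → Apr 21, 1652 (2185 left).
−366 (one year; includes Feb 29, 1652) → Apr 21, 1651 (1819 left).
−365 (one year) → Apr 21, 1650 (1454 left).
−365 (one year) → Apr 21, 1649 (1089 left).
−365 (one year) → Apr 21, 1648 (724 left).
−366 (one year; includes Feb 29, 1648) → Apr 21, 1647 (358 left).
−21 → Mar 31, 1647 (end of Mar, 31 days; 337 left).
−31 → Feb 28, 1647 (end of Feb, 28 days; 306 left).
−28 → Jan 31, 1647 (end of Jan, 31 days; 278 left).
−31 → Dec 31, 1646 (end of Dec, 31 days; 247 left).
−31 → Nov 30, 1646 (end of Nov, 30 days; 216 left).
−30 → Oct 31, 1646 (end of Oct, 31 days; 186 left).
−31 → Sep 30, 1646 (end of Sep, 30 days; 155 left).
−30 → Aug 31, 1646 (end of Aug, 31 days; 125 left).
−31 → Jul 31, 1646 (end of Jul, 31 days; 94 left).
−31 → Jun 30, 1646 (end of Jun, 30 days; 63 left).
−30 → May 31, 1646 (end of May, 31 days; 33 left).
−31 → Apr 30, 1646 (end of Apr, 30 days; 2 left).
−2 → Apr 28, 1646.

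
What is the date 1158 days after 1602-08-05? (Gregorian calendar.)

+365 (one year) → Aug 5, 1603 (793 left).
+366 (one year; includes Feb 29, 1604) → Aug 5, 1604 (427 left).
+365 (one year) → Aug 5, 1605 (62 left).
Aug has 31 days: +27 → Sep 1, 1605 (35 left).
Sep has 30 days: +30 → Oct 1, 1605 (5 left).
+5 → Oct 6, 1605.

October 6, 1605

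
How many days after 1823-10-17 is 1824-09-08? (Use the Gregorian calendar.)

327

Oct 17, 1823 → Nov 17, 1823: 31 days (October has 31).
Nov 17, 1823 → Dec 17, 1823: 30 days (November has 30).
Dec 17, 1823 → Jan 17, 1824: 31 days (December has 31).
Jan 17, 1824 → Feb 17, 1824: 31 days (January has 31).
Feb 17, 1824 → Mar 17, 1824: 29 days (February has 29).
Mar 17, 1824 → Apr 17, 1824: 31 days (March has 31).
Apr 17, 1824 → May 17, 1824: 30 days (April has 30).
May 17, 1824 → Jun 17, 1824: 31 days (May has 31).
Jun 17, 1824 → Jul 17, 1824: 30 days (June has 30).
Jul 17, 1824 → Aug 17, 1824: 31 days (July has 31).
Aug 17, 1824 → Sep 8, 1824: 22 days.
Total: 327 days.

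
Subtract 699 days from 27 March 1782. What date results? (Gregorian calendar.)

−365 (one year) → Mar 27, 1781 (334 left).
−27 → Feb 28, 1781 (end of Feb, 28 days; 307 left).
−28 → Jan 31, 1781 (end of Jan, 31 days; 279 left).
−31 → Dec 31, 1780 (end of Dec, 31 days; 248 left).
−31 → Nov 30, 1780 (end of Nov, 30 days; 217 left).
−30 → Oct 31, 1780 (end of Oct, 31 days; 187 left).
−31 → Sep 30, 1780 (end of Sep, 30 days; 156 left).
−30 → Aug 31, 1780 (end of Aug, 31 days; 126 left).
−31 → Jul 31, 1780 (end of Jul, 31 days; 95 left).
−31 → Jun 30, 1780 (end of Jun, 30 days; 64 left).
−30 → May 31, 1780 (end of May, 31 days; 34 left).
−31 → Apr 30, 1780 (end of Apr, 30 days; 3 left).
−3 → Apr 27, 1780.

April 27, 1780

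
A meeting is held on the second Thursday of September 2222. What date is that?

September 12, 2222

September 1, 2222 is a Sunday.
The first Thursday is therefore September 5 (4 days later).
The second Thursday is 5 + 1×7 = September 12.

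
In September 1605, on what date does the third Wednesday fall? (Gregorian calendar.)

September 21, 1605

September 1, 1605 is a Thursday.
The first Wednesday is therefore September 7 (6 days later).
The third Wednesday is 7 + 2×7 = September 21.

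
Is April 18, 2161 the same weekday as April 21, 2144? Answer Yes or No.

No

From Apr 21, 2144 to Apr 18, 2161 is 6206 days.
6206 mod 7 = 4, so they are different weekdays.
(Apr 21, 2144 is a Tuesday; Apr 18, 2161 is a Saturday.)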